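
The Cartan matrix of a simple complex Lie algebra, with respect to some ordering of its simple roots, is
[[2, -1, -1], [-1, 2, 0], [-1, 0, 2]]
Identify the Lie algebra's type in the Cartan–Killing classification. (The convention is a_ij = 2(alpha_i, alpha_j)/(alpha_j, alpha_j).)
type A_3

The matrix has rank 3 with 2's on the diagonal. Reading the off-diagonal entries as Dynkin edges (a single edge where a_ij = a_ji = -1; a double or triple edge where a_ij * a_ji = 2 or 3), the diagram is a chain of 3 nodes with single edges (A_3). One simple-root ordering that puts it in standard form is (alpha_3, alpha_1, alpha_2). So the algebra is type A_3, i.e. sl(4).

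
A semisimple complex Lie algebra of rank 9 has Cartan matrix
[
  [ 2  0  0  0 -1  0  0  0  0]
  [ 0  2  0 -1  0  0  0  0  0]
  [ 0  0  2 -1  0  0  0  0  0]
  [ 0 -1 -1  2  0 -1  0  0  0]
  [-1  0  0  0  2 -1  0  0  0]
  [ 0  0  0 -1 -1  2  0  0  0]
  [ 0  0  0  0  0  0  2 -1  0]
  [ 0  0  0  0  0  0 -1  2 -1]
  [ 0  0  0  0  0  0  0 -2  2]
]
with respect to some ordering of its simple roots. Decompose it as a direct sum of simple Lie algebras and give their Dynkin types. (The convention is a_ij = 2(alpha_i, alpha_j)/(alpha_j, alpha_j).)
The diagram associated to this matrix has two connected components: the simple roots {alpha_7, alpha_8, alpha_9} form a chain of 3 nodes with a double edge at one end; the terminal node there is the unique long simple root (C_3), and {alpha_1, alpha_2, alpha_3, alpha_4, alpha_5, alpha_6} form a chain of 4 nodes with a fork of two nodes at one end (D_6). A semisimple Lie algebra decomposes uniquely as the direct sum of simple ideals, one per connected component of its Dynkin diagram, so g ≅ C_3 ⊕ D_6 (dimension 21 + 66 = 87).

C_3 (sp(6)) + D_6 (so(12))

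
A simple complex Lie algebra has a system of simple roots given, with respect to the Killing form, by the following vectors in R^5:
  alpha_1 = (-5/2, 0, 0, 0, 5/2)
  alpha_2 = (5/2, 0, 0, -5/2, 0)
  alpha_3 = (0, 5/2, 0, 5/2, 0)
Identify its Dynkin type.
Compute the Cartan integers a_ij = 2(alpha_i, alpha_j)/(alpha_j, alpha_j); the resulting 3x3 Cartan matrix is
[[2, -1, 0], [-1, 2, -1], [0, -1, 2]].
All simple roots have the same length, so the diagram is simply laced. The associated Dynkin diagram is a chain of 3 nodes with single edges (A_3), so the type is A_3 (the algebra sl(4)).

type A_3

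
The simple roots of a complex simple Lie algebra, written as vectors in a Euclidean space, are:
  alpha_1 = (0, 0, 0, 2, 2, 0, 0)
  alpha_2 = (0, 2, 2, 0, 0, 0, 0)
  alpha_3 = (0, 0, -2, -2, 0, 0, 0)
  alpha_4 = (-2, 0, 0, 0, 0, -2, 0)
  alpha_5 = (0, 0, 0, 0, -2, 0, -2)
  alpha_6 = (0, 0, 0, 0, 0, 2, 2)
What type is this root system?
Compute the Cartan integers a_ij = 2(alpha_i, alpha_j)/(alpha_j, alpha_j); the resulting 6x6 Cartan matrix is
[[2, 0, -1, 0, -1, 0], [0, 2, -1, 0, 0, 0], [-1, -1, 2, 0, 0, 0], [0, 0, 0, 2, 0, -1], [-1, 0, 0, 0, 2, -1], [0, 0, 0, -1, -1, 2]].
All simple roots have the same length, so the diagram is simply laced. The associated Dynkin diagram is a chain of 6 nodes with single edges (A_6), so the type is A_6 (the algebra sl(7)).

A_6 (sl(7))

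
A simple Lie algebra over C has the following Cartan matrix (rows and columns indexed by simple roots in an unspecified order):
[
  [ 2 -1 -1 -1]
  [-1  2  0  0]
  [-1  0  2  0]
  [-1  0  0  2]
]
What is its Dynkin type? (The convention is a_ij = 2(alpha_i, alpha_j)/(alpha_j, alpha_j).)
type D_4

The matrix has rank 4 with 2's on the diagonal. Reading the off-diagonal entries as Dynkin edges (a single edge where a_ij = a_ji = -1; a double or triple edge where a_ij * a_ji = 2 or 3), the diagram is a chain of 2 nodes with a fork of two nodes at one end (D_4). One simple-root ordering that puts it in standard form is (alpha_3, alpha_1, alpha_2, alpha_4). So the algebra is type D_4, i.e. so(8).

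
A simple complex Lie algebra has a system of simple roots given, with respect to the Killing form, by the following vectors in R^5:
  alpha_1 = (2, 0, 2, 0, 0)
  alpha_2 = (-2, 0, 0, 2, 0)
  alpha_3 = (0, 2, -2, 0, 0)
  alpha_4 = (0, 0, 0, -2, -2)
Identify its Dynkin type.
A_4 (sl(5))

Compute the Cartan integers a_ij = 2(alpha_i, alpha_j)/(alpha_j, alpha_j); the resulting 4x4 Cartan matrix is
[[2, -1, -1, 0], [-1, 2, 0, -1], [-1, 0, 2, 0], [0, -1, 0, 2]].
All simple roots have the same length, so the diagram is simply laced. The associated Dynkin diagram is a chain of 4 nodes with single edges (A_4), so the type is A_4 (the algebra sl(5)).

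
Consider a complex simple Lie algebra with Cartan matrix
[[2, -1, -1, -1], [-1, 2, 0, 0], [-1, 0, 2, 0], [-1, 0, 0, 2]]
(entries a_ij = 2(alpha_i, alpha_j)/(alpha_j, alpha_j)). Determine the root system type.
The matrix has rank 4 with 2's on the diagonal. Reading the off-diagonal entries as Dynkin edges (a single edge where a_ij = a_ji = -1; a double or triple edge where a_ij * a_ji = 2 or 3), the diagram is a chain of 2 nodes with a fork of two nodes at one end (D_4). One simple-root ordering that puts it in standard form is (alpha_3, alpha_1, alpha_4, alpha_2). So the algebra is type D_4, i.e. so(8).

D_4 (so(8))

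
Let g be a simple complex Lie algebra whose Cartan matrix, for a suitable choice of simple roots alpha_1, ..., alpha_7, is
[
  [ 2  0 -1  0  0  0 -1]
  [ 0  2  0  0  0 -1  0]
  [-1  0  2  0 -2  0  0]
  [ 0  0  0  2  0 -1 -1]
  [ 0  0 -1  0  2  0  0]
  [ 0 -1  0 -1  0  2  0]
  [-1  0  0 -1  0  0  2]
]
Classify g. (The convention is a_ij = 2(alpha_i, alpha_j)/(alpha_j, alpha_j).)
B_7 (so(15))

The matrix has rank 7 with 2's on the diagonal. Reading the off-diagonal entries as Dynkin edges (a single edge where a_ij = a_ji = -1; a double or triple edge where a_ij * a_ji = 2 or 3), the diagram is a chain of 7 nodes with a double edge at one end; the terminal node there is the unique short simple root (B_7). One simple-root ordering that puts it in standard form is (alpha_2, alpha_6, alpha_4, alpha_7, alpha_1, alpha_3, alpha_5). So the algebra is type B_7, i.e. so(15).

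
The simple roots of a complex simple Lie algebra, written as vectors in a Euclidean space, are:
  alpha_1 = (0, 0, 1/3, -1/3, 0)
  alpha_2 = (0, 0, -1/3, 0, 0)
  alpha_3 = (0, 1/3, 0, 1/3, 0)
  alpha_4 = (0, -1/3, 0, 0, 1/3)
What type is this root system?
B_4 (so(9))

Compute the Cartan integers a_ij = 2(alpha_i, alpha_j)/(alpha_j, alpha_j); the resulting 4x4 Cartan matrix is
[[2, -2, -1, 0], [-1, 2, 0, 0], [-1, 0, 2, -1], [0, 0, -1, 2]].
The roots have two lengths (squared-length ratio 2:1); the short ones are alpha_{2}. The associated Dynkin diagram is a chain of 4 nodes with a double edge at one end; the terminal node there is the unique short simple root (B_4), so the type is B_4 (the algebra so(9)).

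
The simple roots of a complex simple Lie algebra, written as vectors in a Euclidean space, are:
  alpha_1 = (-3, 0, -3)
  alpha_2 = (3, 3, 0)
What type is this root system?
Compute the Cartan integers a_ij = 2(alpha_i, alpha_j)/(alpha_j, alpha_j); the resulting 2x2 Cartan matrix is
[[2, -1], [-1, 2]].
All simple roots have the same length, so the diagram is simply laced. The associated Dynkin diagram is a chain of 2 nodes with single edges (A_2), so the type is A_2 (the algebra sl(3)).

A2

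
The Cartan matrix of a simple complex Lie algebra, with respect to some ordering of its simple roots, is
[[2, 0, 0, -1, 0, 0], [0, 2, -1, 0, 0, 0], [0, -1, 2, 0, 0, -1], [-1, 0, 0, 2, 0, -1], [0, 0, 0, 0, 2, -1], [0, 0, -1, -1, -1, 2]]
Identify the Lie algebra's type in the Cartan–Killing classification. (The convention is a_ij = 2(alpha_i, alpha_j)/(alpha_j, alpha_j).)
E_6

The matrix has rank 6 with 2's on the diagonal. Reading the off-diagonal entries as Dynkin edges (a single edge where a_ij = a_ji = -1; a double or triple edge where a_ij * a_ji = 2 or 3), the diagram is a chain of 5 nodes with one extra node attached to the third node from one end (E_6). One simple-root ordering that puts it in standard form is (alpha_1, alpha_5, alpha_4, alpha_6, alpha_3, alpha_2). So the algebra is type E_6.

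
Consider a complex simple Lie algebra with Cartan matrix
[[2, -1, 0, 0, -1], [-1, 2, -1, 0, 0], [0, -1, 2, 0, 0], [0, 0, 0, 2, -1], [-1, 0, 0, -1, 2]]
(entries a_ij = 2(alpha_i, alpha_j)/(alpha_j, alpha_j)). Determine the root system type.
A5

The matrix has rank 5 with 2's on the diagonal. Reading the off-diagonal entries as Dynkin edges (a single edge where a_ij = a_ji = -1; a double or triple edge where a_ij * a_ji = 2 or 3), the diagram is a chain of 5 nodes with single edges (A_5). One simple-root ordering that puts it in standard form is (alpha_4, alpha_5, alpha_1, alpha_2, alpha_3). So the algebra is type A_5, i.e. sl(6).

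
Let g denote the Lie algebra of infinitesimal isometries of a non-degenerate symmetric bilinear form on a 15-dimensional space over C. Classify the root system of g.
This is so(15) with 15 odd, which has dimension 15(15-1)/2 = 105 and rank (15-1)/2 = 7. In the classification of classical Lie algebras, the orthogonal algebra so(2n+1) in an odd number of variables has type B_n; here n = 7, so the Dynkin diagram is a chain of 7 nodes with a double edge at one end; the terminal node there is the unique short simple root (B_7). Hence the type is B_7.

B7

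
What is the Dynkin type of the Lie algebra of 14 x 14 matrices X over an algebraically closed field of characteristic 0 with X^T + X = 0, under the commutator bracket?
D_7

This is so(14) with 14 even, which has dimension 14(14-1)/2 = 91 and rank 14/2 = 7. In the classification of classical Lie algebras, the orthogonal algebra so(2n) in an even number of variables has type D_n; here n = 7, so the Dynkin diagram is a chain of 5 nodes with a fork of two nodes at one end (D_7). Hence the type is D_7.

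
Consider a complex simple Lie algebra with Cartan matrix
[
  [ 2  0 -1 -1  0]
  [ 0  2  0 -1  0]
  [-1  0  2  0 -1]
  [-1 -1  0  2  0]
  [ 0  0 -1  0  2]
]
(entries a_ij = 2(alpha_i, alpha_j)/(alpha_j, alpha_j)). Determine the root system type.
The matrix has rank 5 with 2's on the diagonal. Reading the off-diagonal entries as Dynkin edges (a single edge where a_ij = a_ji = -1; a double or triple edge where a_ij * a_ji = 2 or 3), the diagram is a chain of 5 nodes with single edges (A_5). One simple-root ordering that puts it in standard form is (alpha_5, alpha_3, alpha_1, alpha_4, alpha_2). So the algebra is type A_5, i.e. sl(6).

type A_5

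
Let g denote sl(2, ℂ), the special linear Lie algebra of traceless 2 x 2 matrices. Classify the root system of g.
A_1 (sl(2))

This is sl(2), which has dimension 2^2 - 1 = 3 and rank 2 - 1 = 1 (a Cartan subalgebra is the diagonal traceless matrices). In the classification of classical Lie algebras, the special linear algebra sl(n+1) has type A_n; here n = 1, so the Dynkin diagram is a chain of 1 nodes with single edges (A_1). Hence the type is A_1.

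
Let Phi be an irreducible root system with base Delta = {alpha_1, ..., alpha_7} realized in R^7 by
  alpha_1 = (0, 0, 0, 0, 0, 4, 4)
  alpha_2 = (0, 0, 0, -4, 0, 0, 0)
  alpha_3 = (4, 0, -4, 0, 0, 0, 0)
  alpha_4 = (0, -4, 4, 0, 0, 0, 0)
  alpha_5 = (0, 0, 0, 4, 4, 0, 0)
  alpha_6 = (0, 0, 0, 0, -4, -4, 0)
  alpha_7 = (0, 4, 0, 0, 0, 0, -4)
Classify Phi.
Compute the Cartan integers a_ij = 2(alpha_i, alpha_j)/(alpha_j, alpha_j); the resulting 7x7 Cartan matrix is
[[2, 0, 0, 0, 0, -1, -1], [0, 2, 0, 0, -1, 0, 0], [0, 0, 2, -1, 0, 0, 0], [0, 0, -1, 2, 0, 0, -1], [0, -2, 0, 0, 2, -1, 0], [-1, 0, 0, 0, -1, 2, 0], [-1, 0, 0, -1, 0, 0, 2]].
The roots have two lengths (squared-length ratio 2:1); the short ones are alpha_{2}. The associated Dynkin diagram is a chain of 7 nodes with a double edge at one end; the terminal node there is the unique short simple root (B_7), so the type is B_7 (the algebra so(15)).

B_7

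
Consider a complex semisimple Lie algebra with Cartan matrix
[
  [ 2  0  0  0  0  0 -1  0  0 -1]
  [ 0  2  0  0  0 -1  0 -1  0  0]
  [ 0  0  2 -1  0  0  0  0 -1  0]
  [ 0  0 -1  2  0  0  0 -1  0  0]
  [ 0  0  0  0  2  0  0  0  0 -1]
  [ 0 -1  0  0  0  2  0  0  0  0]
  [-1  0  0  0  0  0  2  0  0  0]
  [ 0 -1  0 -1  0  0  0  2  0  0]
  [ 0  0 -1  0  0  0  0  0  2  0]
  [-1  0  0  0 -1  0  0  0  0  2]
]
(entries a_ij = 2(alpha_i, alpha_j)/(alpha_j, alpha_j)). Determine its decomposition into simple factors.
A_4 (sl(5)) + A_6 (sl(7))

The diagram associated to this matrix has two connected components: the simple roots {alpha_1, alpha_5, alpha_7, alpha_10} form a chain of 4 nodes with single edges (A_4), and {alpha_2, alpha_3, alpha_4, alpha_6, alpha_8, alpha_9} form a chain of 6 nodes with single edges (A_6). A semisimple Lie algebra decomposes uniquely as the direct sum of simple ideals, one per connected component of its Dynkin diagram, so g ≅ A_4 ⊕ A_6 (dimension 24 + 48 = 72).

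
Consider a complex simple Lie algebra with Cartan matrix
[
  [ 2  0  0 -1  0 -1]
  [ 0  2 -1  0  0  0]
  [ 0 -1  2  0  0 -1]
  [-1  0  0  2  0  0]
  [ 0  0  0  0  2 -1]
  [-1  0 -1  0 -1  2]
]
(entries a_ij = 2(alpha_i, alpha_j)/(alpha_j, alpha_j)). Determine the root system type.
The matrix has rank 6 with 2's on the diagonal. Reading the off-diagonal entries as Dynkin edges (a single edge where a_ij = a_ji = -1; a double or triple edge where a_ij * a_ji = 2 or 3), the diagram is a chain of 5 nodes with one extra node attached to the third node from one end (E_6). One simple-root ordering that puts it in standard form is (alpha_2, alpha_5, alpha_3, alpha_6, alpha_1, alpha_4). So the algebra is type E_6.

type E_6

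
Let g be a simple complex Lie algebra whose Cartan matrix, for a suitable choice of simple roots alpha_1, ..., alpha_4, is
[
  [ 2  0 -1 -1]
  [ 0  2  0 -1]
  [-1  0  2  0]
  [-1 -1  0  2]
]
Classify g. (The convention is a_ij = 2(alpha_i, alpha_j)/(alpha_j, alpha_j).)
A_4

The matrix has rank 4 with 2's on the diagonal. Reading the off-diagonal entries as Dynkin edges (a single edge where a_ij = a_ji = -1; a double or triple edge where a_ij * a_ji = 2 or 3), the diagram is a chain of 4 nodes with single edges (A_4). One simple-root ordering that puts it in standard form is (alpha_2, alpha_4, alpha_1, alpha_3). So the algebra is type A_4, i.e. sl(5).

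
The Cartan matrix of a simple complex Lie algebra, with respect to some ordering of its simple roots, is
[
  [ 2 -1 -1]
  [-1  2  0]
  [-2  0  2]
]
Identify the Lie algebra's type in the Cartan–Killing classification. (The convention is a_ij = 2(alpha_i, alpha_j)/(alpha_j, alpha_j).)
type C_3

The matrix has rank 3 with 2's on the diagonal. Reading the off-diagonal entries as Dynkin edges (a single edge where a_ij = a_ji = -1; a double or triple edge where a_ij * a_ji = 2 or 3), the diagram is a chain of 3 nodes with a double edge at one end; the terminal node there is the unique long simple root (C_3). One simple-root ordering that puts it in standard form is (alpha_2, alpha_1, alpha_3). So the algebra is type C_3, i.e. sp(6).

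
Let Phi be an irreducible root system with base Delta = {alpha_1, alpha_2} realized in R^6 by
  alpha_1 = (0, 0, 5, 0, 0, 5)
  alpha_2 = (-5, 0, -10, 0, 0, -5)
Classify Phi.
Compute the Cartan integers a_ij = 2(alpha_i, alpha_j)/(alpha_j, alpha_j); the resulting 2x2 Cartan matrix is
[[2, -1], [-3, 2]].
The roots have two lengths (squared-length ratio 3:1); the short ones are alpha_{1}. The associated Dynkin diagram is two nodes joined by a triple edge (G_2), so the type is G_2.

G2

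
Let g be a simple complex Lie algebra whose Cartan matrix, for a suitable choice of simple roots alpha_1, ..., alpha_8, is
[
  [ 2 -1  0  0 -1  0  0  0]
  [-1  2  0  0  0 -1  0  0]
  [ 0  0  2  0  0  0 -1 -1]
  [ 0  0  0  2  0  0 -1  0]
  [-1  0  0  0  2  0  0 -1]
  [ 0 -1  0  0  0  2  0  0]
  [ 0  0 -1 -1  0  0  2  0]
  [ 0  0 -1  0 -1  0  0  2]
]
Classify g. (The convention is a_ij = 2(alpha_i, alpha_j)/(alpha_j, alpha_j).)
A8

The matrix has rank 8 with 2's on the diagonal. Reading the off-diagonal entries as Dynkin edges (a single edge where a_ij = a_ji = -1; a double or triple edge where a_ij * a_ji = 2 or 3), the diagram is a chain of 8 nodes with single edges (A_8). One simple-root ordering that puts it in standard form is (alpha_4, alpha_7, alpha_3, alpha_8, alpha_5, alpha_1, alpha_2, alpha_6). So the algebra is type A_8, i.e. sl(9).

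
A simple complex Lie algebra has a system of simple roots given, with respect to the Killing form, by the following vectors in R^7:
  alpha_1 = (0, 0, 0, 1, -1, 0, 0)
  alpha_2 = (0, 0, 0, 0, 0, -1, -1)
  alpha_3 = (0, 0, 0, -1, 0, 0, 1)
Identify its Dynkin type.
type A_3

Compute the Cartan integers a_ij = 2(alpha_i, alpha_j)/(alpha_j, alpha_j); the resulting 3x3 Cartan matrix is
[[2, 0, -1], [0, 2, -1], [-1, -1, 2]].
All simple roots have the same length, so the diagram is simply laced. The associated Dynkin diagram is a chain of 3 nodes with single edges (A_3), so the type is A_3 (the algebra sl(4)).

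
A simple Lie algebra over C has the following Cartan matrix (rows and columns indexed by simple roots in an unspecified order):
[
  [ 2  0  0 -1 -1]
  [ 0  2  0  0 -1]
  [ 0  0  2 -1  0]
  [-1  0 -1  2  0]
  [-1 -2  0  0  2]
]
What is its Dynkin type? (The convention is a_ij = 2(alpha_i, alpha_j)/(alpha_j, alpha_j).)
B_5 (so(11))

The matrix has rank 5 with 2's on the diagonal. Reading the off-diagonal entries as Dynkin edges (a single edge where a_ij = a_ji = -1; a double or triple edge where a_ij * a_ji = 2 or 3), the diagram is a chain of 5 nodes with a double edge at one end; the terminal node there is the unique short simple root (B_5). One simple-root ordering that puts it in standard form is (alpha_3, alpha_4, alpha_1, alpha_5, alpha_2). So the algebra is type B_5, i.e. so(11).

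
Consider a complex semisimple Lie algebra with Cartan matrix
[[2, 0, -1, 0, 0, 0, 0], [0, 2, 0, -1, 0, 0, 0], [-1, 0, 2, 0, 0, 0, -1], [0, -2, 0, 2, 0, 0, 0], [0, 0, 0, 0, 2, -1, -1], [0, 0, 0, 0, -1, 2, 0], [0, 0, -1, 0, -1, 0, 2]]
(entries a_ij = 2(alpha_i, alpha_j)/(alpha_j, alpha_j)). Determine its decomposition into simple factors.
The diagram associated to this matrix has two connected components: the simple roots {alpha_1, alpha_3, alpha_5, alpha_6, alpha_7} form a chain of 5 nodes with single edges (A_5), and {alpha_2, alpha_4} form a chain of 2 nodes with a double edge at one end; the terminal node there is the unique short simple root (B_2). A semisimple Lie algebra decomposes uniquely as the direct sum of simple ideals, one per connected component of its Dynkin diagram, so g ≅ A_5 ⊕ B_2 (dimension 35 + 10 = 45).

A5 + B2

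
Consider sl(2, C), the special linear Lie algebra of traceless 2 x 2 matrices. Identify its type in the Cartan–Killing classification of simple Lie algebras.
This is sl(2), which has dimension 2^2 - 1 = 3 and rank 2 - 1 = 1 (a Cartan subalgebra is the diagonal traceless matrices). In the classification of classical Lie algebras, the special linear algebra sl(n+1) has type A_n; here n = 1, so the Dynkin diagram is a chain of 1 nodes with single edges (A_1). Hence the type is A_1.

A_1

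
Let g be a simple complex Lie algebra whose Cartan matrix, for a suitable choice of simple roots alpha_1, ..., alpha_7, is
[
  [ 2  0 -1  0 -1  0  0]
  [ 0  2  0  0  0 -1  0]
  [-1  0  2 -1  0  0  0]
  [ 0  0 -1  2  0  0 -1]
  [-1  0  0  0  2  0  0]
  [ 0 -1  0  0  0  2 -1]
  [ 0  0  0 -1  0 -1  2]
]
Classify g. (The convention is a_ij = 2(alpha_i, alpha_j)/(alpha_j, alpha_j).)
The matrix has rank 7 with 2's on the diagonal. Reading the off-diagonal entries as Dynkin edges (a single edge where a_ij = a_ji = -1; a double or triple edge where a_ij * a_ji = 2 or 3), the diagram is a chain of 7 nodes with single edges (A_7). One simple-root ordering that puts it in standard form is (alpha_2, alpha_6, alpha_7, alpha_4, alpha_3, alpha_1, alpha_5). So the algebra is type A_7, i.e. sl(8).

A7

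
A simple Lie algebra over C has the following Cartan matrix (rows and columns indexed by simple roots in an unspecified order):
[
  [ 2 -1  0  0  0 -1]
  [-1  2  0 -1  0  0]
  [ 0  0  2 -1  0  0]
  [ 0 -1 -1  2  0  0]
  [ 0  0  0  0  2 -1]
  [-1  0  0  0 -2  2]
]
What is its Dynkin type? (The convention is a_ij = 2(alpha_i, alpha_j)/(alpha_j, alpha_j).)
The matrix has rank 6 with 2's on the diagonal. Reading the off-diagonal entries as Dynkin edges (a single edge where a_ij = a_ji = -1; a double or triple edge where a_ij * a_ji = 2 or 3), the diagram is a chain of 6 nodes with a double edge at one end; the terminal node there is the unique short simple root (B_6). One simple-root ordering that puts it in standard form is (alpha_3, alpha_4, alpha_2, alpha_1, alpha_6, alpha_5). So the algebra is type B_6, i.e. so(13).

B_6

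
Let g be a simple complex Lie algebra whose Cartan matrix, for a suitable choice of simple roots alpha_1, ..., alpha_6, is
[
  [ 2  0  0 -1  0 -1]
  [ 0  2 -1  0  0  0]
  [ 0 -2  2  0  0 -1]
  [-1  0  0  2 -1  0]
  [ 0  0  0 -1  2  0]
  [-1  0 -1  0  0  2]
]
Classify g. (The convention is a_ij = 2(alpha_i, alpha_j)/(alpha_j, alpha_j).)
The matrix has rank 6 with 2's on the diagonal. Reading the off-diagonal entries as Dynkin edges (a single edge where a_ij = a_ji = -1; a double or triple edge where a_ij * a_ji = 2 or 3), the diagram is a chain of 6 nodes with a double edge at one end; the terminal node there is the unique short simple root (B_6). One simple-root ordering that puts it in standard form is (alpha_5, alpha_4, alpha_1, alpha_6, alpha_3, alpha_2). So the algebra is type B_6, i.e. so(13).

B_6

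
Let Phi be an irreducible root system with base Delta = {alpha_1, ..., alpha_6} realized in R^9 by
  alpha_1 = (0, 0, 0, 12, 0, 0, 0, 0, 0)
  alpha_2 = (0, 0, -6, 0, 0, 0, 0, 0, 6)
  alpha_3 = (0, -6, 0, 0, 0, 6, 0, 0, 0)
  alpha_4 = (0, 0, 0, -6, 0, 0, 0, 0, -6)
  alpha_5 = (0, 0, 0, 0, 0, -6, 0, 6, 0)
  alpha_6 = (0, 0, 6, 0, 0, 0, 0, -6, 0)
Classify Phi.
C6

Compute the Cartan integers a_ij = 2(alpha_i, alpha_j)/(alpha_j, alpha_j); the resulting 6x6 Cartan matrix is
[[2, 0, 0, -2, 0, 0], [0, 2, 0, -1, 0, -1], [0, 0, 2, 0, -1, 0], [-1, -1, 0, 2, 0, 0], [0, 0, -1, 0, 2, -1], [0, -1, 0, 0, -1, 2]].
The roots have two lengths (squared-length ratio 2:1); the short ones are alpha_{2,3,4,5,6}. The associated Dynkin diagram is a chain of 6 nodes with a double edge at one end; the terminal node there is the unique long simple root (C_6), so the type is C_6 (the algebra sp(12)).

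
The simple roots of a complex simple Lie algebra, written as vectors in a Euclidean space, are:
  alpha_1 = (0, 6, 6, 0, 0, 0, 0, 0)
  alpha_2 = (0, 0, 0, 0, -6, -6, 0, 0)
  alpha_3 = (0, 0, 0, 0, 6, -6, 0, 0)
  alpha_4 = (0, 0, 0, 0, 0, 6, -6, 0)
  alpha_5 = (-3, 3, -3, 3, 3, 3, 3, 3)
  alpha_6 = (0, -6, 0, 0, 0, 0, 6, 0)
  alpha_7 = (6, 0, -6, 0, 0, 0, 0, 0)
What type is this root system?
E7

Compute the Cartan integers a_ij = 2(alpha_i, alpha_j)/(alpha_j, alpha_j); the resulting 7x7 Cartan matrix is
[[2, 0, 0, 0, 0, -1, -1], [0, 2, 0, -1, -1, 0, 0], [0, 0, 2, -1, 0, 0, 0], [0, -1, -1, 2, 0, -1, 0], [0, -1, 0, 0, 2, 0, 0], [-1, 0, 0, -1, 0, 2, 0], [-1, 0, 0, 0, 0, 0, 2]].
All simple roots have the same length, so the diagram is simply laced. The associated Dynkin diagram is a chain of 6 nodes with one extra node attached to the third node from one end (E_7), so the type is E_7.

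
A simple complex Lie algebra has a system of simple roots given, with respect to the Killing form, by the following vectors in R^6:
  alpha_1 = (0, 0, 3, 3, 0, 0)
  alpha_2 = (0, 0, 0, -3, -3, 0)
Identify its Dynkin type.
Compute the Cartan integers a_ij = 2(alpha_i, alpha_j)/(alpha_j, alpha_j); the resulting 2x2 Cartan matrix is
[[2, -1], [-1, 2]].
All simple roots have the same length, so the diagram is simply laced. The associated Dynkin diagram is a chain of 2 nodes with single edges (A_2), so the type is A_2 (the algebra sl(3)).

type A_2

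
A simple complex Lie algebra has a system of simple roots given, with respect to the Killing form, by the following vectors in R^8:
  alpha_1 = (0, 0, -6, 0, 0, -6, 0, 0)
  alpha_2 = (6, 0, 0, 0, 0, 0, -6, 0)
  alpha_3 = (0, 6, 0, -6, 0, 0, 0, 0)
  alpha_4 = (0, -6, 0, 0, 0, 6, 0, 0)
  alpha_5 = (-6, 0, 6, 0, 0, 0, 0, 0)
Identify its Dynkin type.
Compute the Cartan integers a_ij = 2(alpha_i, alpha_j)/(alpha_j, alpha_j); the resulting 5x5 Cartan matrix is
[[2, 0, 0, -1, -1], [0, 2, 0, 0, -1], [0, 0, 2, -1, 0], [-1, 0, -1, 2, 0], [-1, -1, 0, 0, 2]].
All simple roots have the same length, so the diagram is simply laced. The associated Dynkin diagram is a chain of 5 nodes with single edges (A_5), so the type is A_5 (the algebra sl(6)).

type A_5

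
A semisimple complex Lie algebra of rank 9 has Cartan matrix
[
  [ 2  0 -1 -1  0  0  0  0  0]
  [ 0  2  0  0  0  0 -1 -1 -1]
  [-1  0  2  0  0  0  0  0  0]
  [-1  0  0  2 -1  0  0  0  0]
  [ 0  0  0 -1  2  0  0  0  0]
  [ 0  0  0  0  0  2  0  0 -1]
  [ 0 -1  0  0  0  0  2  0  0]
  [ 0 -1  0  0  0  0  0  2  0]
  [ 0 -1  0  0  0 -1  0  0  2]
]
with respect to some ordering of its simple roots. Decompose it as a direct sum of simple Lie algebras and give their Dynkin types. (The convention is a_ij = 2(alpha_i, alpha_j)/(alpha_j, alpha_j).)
The diagram associated to this matrix has two connected components: the simple roots {alpha_1, alpha_3, alpha_4, alpha_5} form a chain of 4 nodes with single edges (A_4), and {alpha_2, alpha_6, alpha_7, alpha_8, alpha_9} form a chain of 3 nodes with a fork of two nodes at one end (D_5). A semisimple Lie algebra decomposes uniquely as the direct sum of simple ideals, one per connected component of its Dynkin diagram, so g ≅ A_4 ⊕ D_5 (dimension 24 + 45 = 69).

A_4 (sl(5)) ⊕ D_5 (so(10))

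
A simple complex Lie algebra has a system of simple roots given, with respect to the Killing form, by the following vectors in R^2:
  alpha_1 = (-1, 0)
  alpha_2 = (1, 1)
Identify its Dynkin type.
Compute the Cartan integers a_ij = 2(alpha_i, alpha_j)/(alpha_j, alpha_j); the resulting 2x2 Cartan matrix is
[[2, -1], [-2, 2]].
The roots have two lengths (squared-length ratio 2:1); the short ones are alpha_{1}. The associated Dynkin diagram is a chain of 2 nodes with a double edge at one end; the terminal node there is the unique short simple root (B_2), so the type is B_2 (the algebra so(5)).

type B_2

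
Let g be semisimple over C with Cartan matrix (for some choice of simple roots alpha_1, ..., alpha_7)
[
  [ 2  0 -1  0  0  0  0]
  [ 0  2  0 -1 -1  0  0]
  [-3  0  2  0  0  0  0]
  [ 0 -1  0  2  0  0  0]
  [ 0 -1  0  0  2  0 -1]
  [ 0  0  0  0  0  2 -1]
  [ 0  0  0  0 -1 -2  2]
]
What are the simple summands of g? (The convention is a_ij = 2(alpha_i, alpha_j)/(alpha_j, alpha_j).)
B_5 + G_2

The diagram associated to this matrix has two connected components: the simple roots {alpha_2, alpha_4, alpha_5, alpha_6, alpha_7} form a chain of 5 nodes with a double edge at one end; the terminal node there is the unique short simple root (B_5), and {alpha_1, alpha_3} form two nodes joined by a triple edge (G_2). A semisimple Lie algebra decomposes uniquely as the direct sum of simple ideals, one per connected component of its Dynkin diagram, so g ≅ B_5 ⊕ G_2 (dimension 55 + 14 = 69).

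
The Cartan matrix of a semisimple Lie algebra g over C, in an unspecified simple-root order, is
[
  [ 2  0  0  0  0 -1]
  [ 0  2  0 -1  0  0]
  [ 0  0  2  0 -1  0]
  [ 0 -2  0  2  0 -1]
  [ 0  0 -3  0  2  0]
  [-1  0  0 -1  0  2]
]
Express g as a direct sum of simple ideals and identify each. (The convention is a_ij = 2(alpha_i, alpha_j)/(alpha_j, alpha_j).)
B_4 (so(9)) + G_2

The diagram associated to this matrix has two connected components: the simple roots {alpha_1, alpha_2, alpha_4, alpha_6} form a chain of 4 nodes with a double edge at one end; the terminal node there is the unique short simple root (B_4), and {alpha_3, alpha_5} form two nodes joined by a triple edge (G_2). A semisimple Lie algebra decomposes uniquely as the direct sum of simple ideals, one per connected component of its Dynkin diagram, so g ≅ B_4 ⊕ G_2 (dimension 36 + 14 = 50).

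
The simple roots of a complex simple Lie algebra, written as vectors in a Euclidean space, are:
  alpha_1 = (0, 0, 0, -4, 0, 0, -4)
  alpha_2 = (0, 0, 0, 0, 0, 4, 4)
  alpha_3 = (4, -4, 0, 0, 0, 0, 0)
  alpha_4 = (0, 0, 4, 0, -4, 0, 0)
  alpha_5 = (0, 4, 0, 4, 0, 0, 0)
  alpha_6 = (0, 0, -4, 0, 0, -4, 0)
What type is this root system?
A6

Compute the Cartan integers a_ij = 2(alpha_i, alpha_j)/(alpha_j, alpha_j); the resulting 6x6 Cartan matrix is
[[2, -1, 0, 0, -1, 0], [-1, 2, 0, 0, 0, -1], [0, 0, 2, 0, -1, 0], [0, 0, 0, 2, 0, -1], [-1, 0, -1, 0, 2, 0], [0, -1, 0, -1, 0, 2]].
All simple roots have the same length, so the diagram is simply laced. The associated Dynkin diagram is a chain of 6 nodes with single edges (A_6), so the type is A_6 (the algebra sl(7)).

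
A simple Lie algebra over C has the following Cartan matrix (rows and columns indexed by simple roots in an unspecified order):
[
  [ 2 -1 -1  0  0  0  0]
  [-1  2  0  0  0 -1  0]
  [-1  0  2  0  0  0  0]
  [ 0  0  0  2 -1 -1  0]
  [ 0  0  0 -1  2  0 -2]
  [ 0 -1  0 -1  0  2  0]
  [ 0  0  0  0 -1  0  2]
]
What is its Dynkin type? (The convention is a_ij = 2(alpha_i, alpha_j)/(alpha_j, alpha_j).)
B_7 (so(15))

The matrix has rank 7 with 2's on the diagonal. Reading the off-diagonal entries as Dynkin edges (a single edge where a_ij = a_ji = -1; a double or triple edge where a_ij * a_ji = 2 or 3), the diagram is a chain of 7 nodes with a double edge at one end; the terminal node there is the unique short simple root (B_7). One simple-root ordering that puts it in standard form is (alpha_3, alpha_1, alpha_2, alpha_6, alpha_4, alpha_5, alpha_7). So the algebra is type B_7, i.e. so(15).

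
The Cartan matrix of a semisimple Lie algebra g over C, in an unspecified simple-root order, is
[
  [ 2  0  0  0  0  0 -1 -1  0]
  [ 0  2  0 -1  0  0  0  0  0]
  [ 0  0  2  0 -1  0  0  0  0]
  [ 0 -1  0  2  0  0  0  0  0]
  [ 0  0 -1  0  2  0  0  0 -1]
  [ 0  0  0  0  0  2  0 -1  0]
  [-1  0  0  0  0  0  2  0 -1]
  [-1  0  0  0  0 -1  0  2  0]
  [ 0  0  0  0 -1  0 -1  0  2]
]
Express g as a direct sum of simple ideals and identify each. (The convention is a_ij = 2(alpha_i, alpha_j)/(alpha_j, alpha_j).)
type A_2 ⊕ type A_7

The diagram associated to this matrix has two connected components: the simple roots {alpha_2, alpha_4} form a chain of 2 nodes with single edges (A_2), and {alpha_1, alpha_3, alpha_5, alpha_6, alpha_7, alpha_8, alpha_9} form a chain of 7 nodes with single edges (A_7). A semisimple Lie algebra decomposes uniquely as the direct sum of simple ideals, one per connected component of its Dynkin diagram, so g ≅ A_2 ⊕ A_7 (dimension 8 + 63 = 71).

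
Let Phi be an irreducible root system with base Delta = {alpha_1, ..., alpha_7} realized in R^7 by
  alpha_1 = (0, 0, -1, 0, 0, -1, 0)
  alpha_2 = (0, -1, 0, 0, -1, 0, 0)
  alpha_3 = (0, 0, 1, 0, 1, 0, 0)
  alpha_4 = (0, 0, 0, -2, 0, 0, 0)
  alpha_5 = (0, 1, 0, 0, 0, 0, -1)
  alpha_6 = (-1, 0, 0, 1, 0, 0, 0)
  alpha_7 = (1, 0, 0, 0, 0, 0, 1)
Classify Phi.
Compute the Cartan integers a_ij = 2(alpha_i, alpha_j)/(alpha_j, alpha_j); the resulting 7x7 Cartan matrix is
[[2, 0, -1, 0, 0, 0, 0], [0, 2, -1, 0, -1, 0, 0], [-1, -1, 2, 0, 0, 0, 0], [0, 0, 0, 2, 0, -2, 0], [0, -1, 0, 0, 2, 0, -1], [0, 0, 0, -1, 0, 2, -1], [0, 0, 0, 0, -1, -1, 2]].
The roots have two lengths (squared-length ratio 2:1); the short ones are alpha_{1,2,3,5,6,7}. The associated Dynkin diagram is a chain of 7 nodes with a double edge at one end; the terminal node there is the unique long simple root (C_7), so the type is C_7 (the algebra sp(14)).

C_7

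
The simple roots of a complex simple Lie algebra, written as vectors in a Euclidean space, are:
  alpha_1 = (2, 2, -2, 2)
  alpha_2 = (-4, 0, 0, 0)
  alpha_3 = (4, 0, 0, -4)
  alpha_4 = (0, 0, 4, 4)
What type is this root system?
Compute the Cartan integers a_ij = 2(alpha_i, alpha_j)/(alpha_j, alpha_j); the resulting 4x4 Cartan matrix is
[[2, -1, 0, 0], [-1, 2, -1, 0], [0, -2, 2, -1], [0, 0, -1, 2]].
The roots have two lengths (squared-length ratio 2:1); the short ones are alpha_{1,2}. The associated Dynkin diagram is a chain of 4 nodes with a double edge between the middle two (F_4), so the type is F_4.

F_4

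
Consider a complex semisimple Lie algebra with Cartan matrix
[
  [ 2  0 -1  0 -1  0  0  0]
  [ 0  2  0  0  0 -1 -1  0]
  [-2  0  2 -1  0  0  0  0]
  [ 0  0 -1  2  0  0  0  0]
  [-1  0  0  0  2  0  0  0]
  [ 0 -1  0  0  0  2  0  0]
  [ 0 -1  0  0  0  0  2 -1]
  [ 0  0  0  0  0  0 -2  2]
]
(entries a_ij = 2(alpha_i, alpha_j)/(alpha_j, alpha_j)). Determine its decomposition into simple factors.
C4 ⊕ F4

The diagram associated to this matrix has two connected components: the simple roots {alpha_2, alpha_6, alpha_7, alpha_8} form a chain of 4 nodes with a double edge at one end; the terminal node there is the unique long simple root (C_4), and {alpha_1, alpha_3, alpha_4, alpha_5} form a chain of 4 nodes with a double edge between the middle two (F_4). A semisimple Lie algebra decomposes uniquely as the direct sum of simple ideals, one per connected component of its Dynkin diagram, so g ≅ C_4 ⊕ F_4 (dimension 36 + 52 = 88).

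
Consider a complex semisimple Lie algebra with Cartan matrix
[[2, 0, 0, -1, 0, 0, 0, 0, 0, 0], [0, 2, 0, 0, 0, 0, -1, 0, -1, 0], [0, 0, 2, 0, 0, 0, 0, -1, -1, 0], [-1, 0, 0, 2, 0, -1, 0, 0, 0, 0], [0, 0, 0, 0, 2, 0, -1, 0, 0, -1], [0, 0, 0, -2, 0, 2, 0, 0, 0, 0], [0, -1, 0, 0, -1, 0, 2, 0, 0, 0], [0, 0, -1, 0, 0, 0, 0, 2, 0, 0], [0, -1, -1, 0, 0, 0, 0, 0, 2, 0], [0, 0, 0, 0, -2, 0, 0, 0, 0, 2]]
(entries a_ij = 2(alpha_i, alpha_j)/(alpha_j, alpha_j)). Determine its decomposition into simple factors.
The diagram associated to this matrix has two connected components: the simple roots {alpha_1, alpha_4, alpha_6} form a chain of 3 nodes with a double edge at one end; the terminal node there is the unique long simple root (C_3), and {alpha_2, alpha_3, alpha_5, alpha_7, alpha_8, alpha_9, alpha_10} form a chain of 7 nodes with a double edge at one end; the terminal node there is the unique long simple root (C_7). A semisimple Lie algebra decomposes uniquely as the direct sum of simple ideals, one per connected component of its Dynkin diagram, so g ≅ C_3 ⊕ C_7 (dimension 21 + 105 = 126).

C_3 (sp(6)) ⊕ C_7 (sp(14))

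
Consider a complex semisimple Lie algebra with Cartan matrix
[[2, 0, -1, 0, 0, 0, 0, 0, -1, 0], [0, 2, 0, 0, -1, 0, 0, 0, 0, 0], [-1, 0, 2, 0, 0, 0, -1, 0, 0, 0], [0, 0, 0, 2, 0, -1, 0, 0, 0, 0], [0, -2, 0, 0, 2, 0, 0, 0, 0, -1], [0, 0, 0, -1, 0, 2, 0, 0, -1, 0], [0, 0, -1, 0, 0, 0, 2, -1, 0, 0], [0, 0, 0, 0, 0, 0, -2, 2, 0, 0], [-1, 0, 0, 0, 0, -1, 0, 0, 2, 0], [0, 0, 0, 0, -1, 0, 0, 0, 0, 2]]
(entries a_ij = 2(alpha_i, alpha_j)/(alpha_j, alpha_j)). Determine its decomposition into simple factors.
B3 ⊕ C7

The diagram associated to this matrix has two connected components: the simple roots {alpha_2, alpha_5, alpha_10} form a chain of 3 nodes with a double edge at one end; the terminal node there is the unique short simple root (B_3), and {alpha_1, alpha_3, alpha_4, alpha_6, alpha_7, alpha_8, alpha_9} form a chain of 7 nodes with a double edge at one end; the terminal node there is the unique long simple root (C_7). A semisimple Lie algebra decomposes uniquely as the direct sum of simple ideals, one per connected component of its Dynkin diagram, so g ≅ B_3 ⊕ C_7 (dimension 21 + 105 = 126).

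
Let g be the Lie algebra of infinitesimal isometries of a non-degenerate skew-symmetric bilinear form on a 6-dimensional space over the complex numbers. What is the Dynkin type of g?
This is sp(6), which has dimension 6(6+1)/2 = 21 and rank 6/2 = 3. In the classification of classical Lie algebras, the symplectic algebra sp(2n) has type C_n; here n = 3, so the Dynkin diagram is a chain of 3 nodes with a double edge at one end; the terminal node there is the unique long simple root (C_3). Hence the type is C_3.

C_3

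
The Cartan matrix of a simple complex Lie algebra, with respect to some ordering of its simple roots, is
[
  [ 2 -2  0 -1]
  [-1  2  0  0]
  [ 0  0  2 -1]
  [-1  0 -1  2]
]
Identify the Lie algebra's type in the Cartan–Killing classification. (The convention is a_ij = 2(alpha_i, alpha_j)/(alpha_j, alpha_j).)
The matrix has rank 4 with 2's on the diagonal. Reading the off-diagonal entries as Dynkin edges (a single edge where a_ij = a_ji = -1; a double or triple edge where a_ij * a_ji = 2 or 3), the diagram is a chain of 4 nodes with a double edge at one end; the terminal node there is the unique short simple root (B_4). One simple-root ordering that puts it in standard form is (alpha_3, alpha_4, alpha_1, alpha_2). So the algebra is type B_4, i.e. so(9).

B_4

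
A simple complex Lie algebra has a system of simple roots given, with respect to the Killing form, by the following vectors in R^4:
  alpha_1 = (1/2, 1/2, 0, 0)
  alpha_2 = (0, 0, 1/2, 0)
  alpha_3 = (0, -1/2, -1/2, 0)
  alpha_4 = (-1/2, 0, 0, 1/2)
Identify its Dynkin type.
Compute the Cartan integers a_ij = 2(alpha_i, alpha_j)/(alpha_j, alpha_j); the resulting 4x4 Cartan matrix is
[[2, 0, -1, -1], [0, 2, -1, 0], [-1, -2, 2, 0], [-1, 0, 0, 2]].
The roots have two lengths (squared-length ratio 2:1); the short ones are alpha_{2}. The associated Dynkin diagram is a chain of 4 nodes with a double edge at one end; the terminal node there is the unique short simple root (B_4), so the type is B_4 (the algebra so(9)).

type B_4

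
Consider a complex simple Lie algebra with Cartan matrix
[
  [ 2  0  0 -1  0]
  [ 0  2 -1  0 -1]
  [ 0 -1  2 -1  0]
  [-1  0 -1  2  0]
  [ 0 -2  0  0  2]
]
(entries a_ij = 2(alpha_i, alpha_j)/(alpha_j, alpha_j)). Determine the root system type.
The matrix has rank 5 with 2's on the diagonal. Reading the off-diagonal entries as Dynkin edges (a single edge where a_ij = a_ji = -1; a double or triple edge where a_ij * a_ji = 2 or 3), the diagram is a chain of 5 nodes with a double edge at one end; the terminal node there is the unique long simple root (C_5). One simple-root ordering that puts it in standard form is (alpha_1, alpha_4, alpha_3, alpha_2, alpha_5). So the algebra is type C_5, i.e. sp(10).

C5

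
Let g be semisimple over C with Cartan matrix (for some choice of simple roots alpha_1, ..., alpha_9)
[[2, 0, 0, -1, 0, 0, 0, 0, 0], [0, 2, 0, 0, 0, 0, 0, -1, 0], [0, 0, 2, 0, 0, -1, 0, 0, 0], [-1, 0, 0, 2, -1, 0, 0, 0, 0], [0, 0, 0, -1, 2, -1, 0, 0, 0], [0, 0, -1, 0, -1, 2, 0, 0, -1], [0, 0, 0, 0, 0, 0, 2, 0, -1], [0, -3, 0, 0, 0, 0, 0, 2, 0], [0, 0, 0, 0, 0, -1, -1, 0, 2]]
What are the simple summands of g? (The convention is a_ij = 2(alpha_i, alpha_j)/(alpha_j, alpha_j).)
E7 ⊕ G2

The diagram associated to this matrix has two connected components: the simple roots {alpha_1, alpha_3, alpha_4, alpha_5, alpha_6, alpha_7, alpha_9} form a chain of 6 nodes with one extra node attached to the third node from one end (E_7), and {alpha_2, alpha_8} form two nodes joined by a triple edge (G_2). A semisimple Lie algebra decomposes uniquely as the direct sum of simple ideals, one per connected component of its Dynkin diagram, so g ≅ E_7 ⊕ G_2 (dimension 133 + 14 = 147).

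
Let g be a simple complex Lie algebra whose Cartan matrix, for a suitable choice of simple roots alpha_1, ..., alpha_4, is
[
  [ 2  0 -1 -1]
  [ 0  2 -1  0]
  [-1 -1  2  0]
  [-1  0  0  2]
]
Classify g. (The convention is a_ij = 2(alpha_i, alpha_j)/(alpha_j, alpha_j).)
A4

The matrix has rank 4 with 2's on the diagonal. Reading the off-diagonal entries as Dynkin edges (a single edge where a_ij = a_ji = -1; a double or triple edge where a_ij * a_ji = 2 or 3), the diagram is a chain of 4 nodes with single edges (A_4). One simple-root ordering that puts it in standard form is (alpha_2, alpha_3, alpha_1, alpha_4). So the algebra is type A_4, i.e. sl(5).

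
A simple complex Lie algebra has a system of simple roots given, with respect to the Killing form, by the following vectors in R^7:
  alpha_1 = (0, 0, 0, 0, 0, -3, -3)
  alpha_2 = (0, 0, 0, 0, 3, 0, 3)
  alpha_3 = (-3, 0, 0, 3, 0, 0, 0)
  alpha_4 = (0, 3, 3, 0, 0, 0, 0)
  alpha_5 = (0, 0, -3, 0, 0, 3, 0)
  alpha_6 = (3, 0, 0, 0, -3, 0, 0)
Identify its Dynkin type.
Compute the Cartan integers a_ij = 2(alpha_i, alpha_j)/(alpha_j, alpha_j); the resulting 6x6 Cartan matrix is
[[2, -1, 0, 0, -1, 0], [-1, 2, 0, 0, 0, -1], [0, 0, 2, 0, 0, -1], [0, 0, 0, 2, -1, 0], [-1, 0, 0, -1, 2, 0], [0, -1, -1, 0, 0, 2]].
All simple roots have the same length, so the diagram is simply laced. The associated Dynkin diagram is a chain of 6 nodes with single edges (A_6), so the type is A_6 (the algebra sl(7)).

A_6 (sl(7))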